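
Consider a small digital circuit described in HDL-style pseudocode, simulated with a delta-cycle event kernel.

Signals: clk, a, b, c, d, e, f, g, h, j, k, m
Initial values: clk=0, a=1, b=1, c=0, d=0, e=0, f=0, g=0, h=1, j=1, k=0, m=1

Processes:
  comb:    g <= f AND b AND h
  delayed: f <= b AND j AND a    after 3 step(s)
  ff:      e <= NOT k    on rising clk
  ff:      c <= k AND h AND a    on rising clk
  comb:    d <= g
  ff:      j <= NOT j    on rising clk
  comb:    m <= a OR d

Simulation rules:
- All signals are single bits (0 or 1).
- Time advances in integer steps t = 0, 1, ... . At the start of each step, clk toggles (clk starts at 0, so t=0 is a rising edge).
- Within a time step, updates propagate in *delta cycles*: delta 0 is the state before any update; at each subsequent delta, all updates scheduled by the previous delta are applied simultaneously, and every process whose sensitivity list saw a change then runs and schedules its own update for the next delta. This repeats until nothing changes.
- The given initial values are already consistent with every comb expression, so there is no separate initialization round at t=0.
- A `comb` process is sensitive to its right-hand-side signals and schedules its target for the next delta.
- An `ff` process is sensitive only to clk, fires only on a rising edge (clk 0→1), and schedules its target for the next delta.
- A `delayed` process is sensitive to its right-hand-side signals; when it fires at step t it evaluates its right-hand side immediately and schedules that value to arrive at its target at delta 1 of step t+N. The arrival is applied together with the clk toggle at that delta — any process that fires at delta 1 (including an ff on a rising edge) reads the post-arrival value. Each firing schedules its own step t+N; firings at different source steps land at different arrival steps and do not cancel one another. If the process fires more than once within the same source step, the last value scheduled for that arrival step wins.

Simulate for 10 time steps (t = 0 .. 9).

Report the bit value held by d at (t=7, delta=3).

[bits: h,d,b,k,m,clk,f,j,a,g,c,e]
t=0: Δ0=101010011000 Δ1=101011011000 Δ2=101011001001 | 2Δ
t=1: Δ0=101011001001 Δ1=101010001001 | 1Δ
t=2: Δ0=101010001001 Δ1=101011001001 Δ2=101011011001 | 2Δ
t=3: Δ0=101011011001 Δ1=101010011001 | 1Δ
t=4: Δ0=101010011001 Δ1=101011011001 Δ2=101011001001 | 2Δ
t=5: Δ0=101011001001 Δ1=101010101001 Δ2=101010101101 Δ3=111010101101 | 3Δ
t=6: Δ0=111010101101 Δ1=111011101101 Δ2=111011111101 | 2Δ
t=7: Δ0=111011111101 Δ1=111010011101 Δ2=111010011001 Δ3=101010011001 | 3Δ
t=8: Δ0=101010011001 Δ1=101011011001 Δ2=101011001001 | 2Δ
t=9: Δ0=101011001001 Δ1=101010101001 Δ2=101010101101 Δ3=111010101101 | 3Δ

0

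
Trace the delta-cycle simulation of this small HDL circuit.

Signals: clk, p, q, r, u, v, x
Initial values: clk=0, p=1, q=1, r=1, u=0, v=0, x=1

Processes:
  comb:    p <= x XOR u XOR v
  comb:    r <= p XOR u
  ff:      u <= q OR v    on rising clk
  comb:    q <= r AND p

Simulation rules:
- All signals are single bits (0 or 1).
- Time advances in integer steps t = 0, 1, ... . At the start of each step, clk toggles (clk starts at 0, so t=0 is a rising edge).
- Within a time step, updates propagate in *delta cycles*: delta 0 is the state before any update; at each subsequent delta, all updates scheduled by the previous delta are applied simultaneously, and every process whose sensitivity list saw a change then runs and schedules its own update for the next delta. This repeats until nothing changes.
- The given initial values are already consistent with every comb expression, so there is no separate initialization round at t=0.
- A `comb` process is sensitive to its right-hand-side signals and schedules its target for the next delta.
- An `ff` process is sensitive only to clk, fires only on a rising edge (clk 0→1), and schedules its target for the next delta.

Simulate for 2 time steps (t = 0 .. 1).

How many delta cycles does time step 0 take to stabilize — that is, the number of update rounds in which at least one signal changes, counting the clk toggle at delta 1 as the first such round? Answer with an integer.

4

[bits: r,u,p,clk,q,x,v]
t=0: Δ0=1010110 Δ1=1011110 Δ2=1111110 Δ3=0101110 Δ4=1101010 | 4Δ
t=1: Δ0=1101010 Δ1=1100010 | 1Δ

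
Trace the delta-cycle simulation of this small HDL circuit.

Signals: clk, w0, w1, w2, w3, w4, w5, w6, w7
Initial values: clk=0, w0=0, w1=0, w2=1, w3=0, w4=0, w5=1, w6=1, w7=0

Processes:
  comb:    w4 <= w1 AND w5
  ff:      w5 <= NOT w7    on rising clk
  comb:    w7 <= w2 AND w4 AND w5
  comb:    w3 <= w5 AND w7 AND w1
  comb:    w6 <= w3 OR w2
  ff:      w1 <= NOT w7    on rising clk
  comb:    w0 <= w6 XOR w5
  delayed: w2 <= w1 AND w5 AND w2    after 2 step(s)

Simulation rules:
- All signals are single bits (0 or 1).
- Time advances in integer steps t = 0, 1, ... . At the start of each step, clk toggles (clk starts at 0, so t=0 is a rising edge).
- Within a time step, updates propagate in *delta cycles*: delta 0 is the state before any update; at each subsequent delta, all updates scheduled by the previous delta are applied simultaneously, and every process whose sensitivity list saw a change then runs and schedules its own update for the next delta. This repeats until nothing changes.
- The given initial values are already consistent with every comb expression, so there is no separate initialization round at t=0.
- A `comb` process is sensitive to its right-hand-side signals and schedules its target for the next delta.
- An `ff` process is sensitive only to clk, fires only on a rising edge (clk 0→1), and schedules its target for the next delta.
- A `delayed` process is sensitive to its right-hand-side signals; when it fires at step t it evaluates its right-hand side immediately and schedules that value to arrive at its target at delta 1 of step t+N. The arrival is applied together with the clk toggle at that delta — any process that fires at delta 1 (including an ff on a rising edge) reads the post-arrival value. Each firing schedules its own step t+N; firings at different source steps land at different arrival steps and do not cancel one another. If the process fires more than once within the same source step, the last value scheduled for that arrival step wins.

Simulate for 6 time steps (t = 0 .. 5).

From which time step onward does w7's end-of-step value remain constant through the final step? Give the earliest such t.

2

t0.Δ0 w6=1 w4=0 w5=1 w3=0 clk=0 w1=0 w2=1 w0=0 w7=0
t0.Δ1 w6=1 w4=0 w5=1 w3=0 clk=1 w1=0 w2=1 w0=0 w7=0
t0.Δ2 w6=1 w4=0 w5=1 w3=0 clk=1 w1=1 w2=1 w0=0 w7=0
t0.Δ3 w6=1 w4=1 w5=1 w3=0 clk=1 w1=1 w2=1 w0=0 w7=0
t0.Δ4 w6=1 w4=1 w5=1 w3=0 clk=1 w1=1 w2=1 w0=0 w7=1
t0.Δ5 w6=1 w4=1 w5=1 w3=1 clk=1 w1=1 w2=1 w0=0 w7=1
t1.Δ0 w6=1 w4=1 w5=1 w3=1 clk=1 w1=1 w2=1 w0=0 w7=1
t1.Δ1 w6=1 w4=1 w5=1 w3=1 clk=0 w1=1 w2=1 w0=0 w7=1
t2.Δ0 w6=1 w4=1 w5=1 w3=1 clk=0 w1=1 w2=1 w0=0 w7=1
t2.Δ1 w6=1 w4=1 w5=1 w3=1 clk=1 w1=1 w2=1 w0=0 w7=1
t2.Δ2 w6=1 w4=1 w5=0 w3=1 clk=1 w1=0 w2=1 w0=0 w7=1
t2.Δ3 w6=1 w4=0 w5=0 w3=0 clk=1 w1=0 w2=1 w0=1 w7=0
t3.Δ0 w6=1 w4=0 w5=0 w3=0 clk=1 w1=0 w2=1 w0=1 w7=0
t3.Δ1 w6=1 w4=0 w5=0 w3=0 clk=0 w1=0 w2=1 w0=1 w7=0
t4.Δ0 w6=1 w4=0 w5=0 w3=0 clk=0 w1=0 w2=1 w0=1 w7=0
t4.Δ1 w6=1 w4=0 w5=0 w3=0 clk=1 w1=0 w2=0 w0=1 w7=0
t4.Δ2 w6=0 w4=0 w5=1 w3=0 clk=1 w1=1 w2=0 w0=1 w7=0
t4.Δ3 w6=0 w4=1 w5=1 w3=0 clk=1 w1=1 w2=0 w0=1 w7=0
t5.Δ0 w6=0 w4=1 w5=1 w3=0 clk=1 w1=1 w2=0 w0=1 w7=0
t5.Δ1 w6=0 w4=1 w5=1 w3=0 clk=0 w1=1 w2=0 w0=1 w7=0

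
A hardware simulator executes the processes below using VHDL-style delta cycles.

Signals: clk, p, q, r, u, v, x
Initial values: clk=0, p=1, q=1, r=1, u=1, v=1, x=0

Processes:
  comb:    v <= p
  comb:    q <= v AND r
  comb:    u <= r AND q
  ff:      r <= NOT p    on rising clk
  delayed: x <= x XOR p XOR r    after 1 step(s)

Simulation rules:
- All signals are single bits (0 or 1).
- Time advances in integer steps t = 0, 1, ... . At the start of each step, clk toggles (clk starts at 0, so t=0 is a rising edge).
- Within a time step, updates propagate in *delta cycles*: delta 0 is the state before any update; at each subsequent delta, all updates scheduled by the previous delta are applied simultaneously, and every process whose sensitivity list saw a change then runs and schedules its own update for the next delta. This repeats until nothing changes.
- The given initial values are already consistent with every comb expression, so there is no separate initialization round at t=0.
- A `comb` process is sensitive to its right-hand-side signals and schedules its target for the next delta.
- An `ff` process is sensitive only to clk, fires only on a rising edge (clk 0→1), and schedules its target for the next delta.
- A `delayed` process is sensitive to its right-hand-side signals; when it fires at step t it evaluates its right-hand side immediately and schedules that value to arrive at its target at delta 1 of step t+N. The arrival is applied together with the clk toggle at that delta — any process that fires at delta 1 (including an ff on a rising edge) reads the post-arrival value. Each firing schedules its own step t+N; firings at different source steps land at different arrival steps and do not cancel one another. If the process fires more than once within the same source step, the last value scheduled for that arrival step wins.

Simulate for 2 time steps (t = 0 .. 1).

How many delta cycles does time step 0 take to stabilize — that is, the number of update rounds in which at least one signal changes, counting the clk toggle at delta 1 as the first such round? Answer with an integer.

3

[bits: u,v,clk,q,p,x,r]
t=0: Δ0=1101101 Δ1=1111101 Δ2=1111100 Δ3=0110100 | 3Δ
t=1: Δ0=0110100 Δ1=0100110 | 1Δ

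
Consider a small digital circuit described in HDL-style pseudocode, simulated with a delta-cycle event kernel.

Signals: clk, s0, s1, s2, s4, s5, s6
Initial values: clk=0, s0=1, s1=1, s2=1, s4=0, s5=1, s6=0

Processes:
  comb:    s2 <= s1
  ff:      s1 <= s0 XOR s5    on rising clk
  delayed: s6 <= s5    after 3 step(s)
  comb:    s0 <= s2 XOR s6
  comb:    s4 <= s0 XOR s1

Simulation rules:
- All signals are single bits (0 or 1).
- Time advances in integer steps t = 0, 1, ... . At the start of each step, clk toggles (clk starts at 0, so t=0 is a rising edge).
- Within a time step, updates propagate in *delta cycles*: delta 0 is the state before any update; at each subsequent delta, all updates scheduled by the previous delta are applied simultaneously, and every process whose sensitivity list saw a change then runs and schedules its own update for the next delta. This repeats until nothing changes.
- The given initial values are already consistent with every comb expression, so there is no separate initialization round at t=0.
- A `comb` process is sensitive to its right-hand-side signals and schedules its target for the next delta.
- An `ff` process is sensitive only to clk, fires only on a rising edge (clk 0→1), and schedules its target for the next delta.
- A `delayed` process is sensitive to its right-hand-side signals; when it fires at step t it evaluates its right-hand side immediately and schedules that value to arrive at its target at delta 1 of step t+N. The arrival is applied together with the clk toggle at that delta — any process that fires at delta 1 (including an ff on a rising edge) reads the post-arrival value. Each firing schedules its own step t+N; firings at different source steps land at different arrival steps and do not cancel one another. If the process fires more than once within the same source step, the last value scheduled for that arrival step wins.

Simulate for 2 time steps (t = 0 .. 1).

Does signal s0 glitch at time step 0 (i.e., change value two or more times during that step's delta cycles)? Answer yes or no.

no

t=0 Δ0: s4=0 s2=1 s0=1 s5=1 clk=0 s6=0 s1=1
  Δ1: clk:0→1
  Δ2: s1:1→0
  Δ3: s4:0→1, s2:1→0
  Δ4: s0:1→0
  Δ5: s4:1→0
  (5Δ to stable)
t=1 Δ0: s4=0 s2=0 s0=0 s5=1 clk=1 s6=0 s1=0
  Δ1: clk:1→0
  (1Δ to stable)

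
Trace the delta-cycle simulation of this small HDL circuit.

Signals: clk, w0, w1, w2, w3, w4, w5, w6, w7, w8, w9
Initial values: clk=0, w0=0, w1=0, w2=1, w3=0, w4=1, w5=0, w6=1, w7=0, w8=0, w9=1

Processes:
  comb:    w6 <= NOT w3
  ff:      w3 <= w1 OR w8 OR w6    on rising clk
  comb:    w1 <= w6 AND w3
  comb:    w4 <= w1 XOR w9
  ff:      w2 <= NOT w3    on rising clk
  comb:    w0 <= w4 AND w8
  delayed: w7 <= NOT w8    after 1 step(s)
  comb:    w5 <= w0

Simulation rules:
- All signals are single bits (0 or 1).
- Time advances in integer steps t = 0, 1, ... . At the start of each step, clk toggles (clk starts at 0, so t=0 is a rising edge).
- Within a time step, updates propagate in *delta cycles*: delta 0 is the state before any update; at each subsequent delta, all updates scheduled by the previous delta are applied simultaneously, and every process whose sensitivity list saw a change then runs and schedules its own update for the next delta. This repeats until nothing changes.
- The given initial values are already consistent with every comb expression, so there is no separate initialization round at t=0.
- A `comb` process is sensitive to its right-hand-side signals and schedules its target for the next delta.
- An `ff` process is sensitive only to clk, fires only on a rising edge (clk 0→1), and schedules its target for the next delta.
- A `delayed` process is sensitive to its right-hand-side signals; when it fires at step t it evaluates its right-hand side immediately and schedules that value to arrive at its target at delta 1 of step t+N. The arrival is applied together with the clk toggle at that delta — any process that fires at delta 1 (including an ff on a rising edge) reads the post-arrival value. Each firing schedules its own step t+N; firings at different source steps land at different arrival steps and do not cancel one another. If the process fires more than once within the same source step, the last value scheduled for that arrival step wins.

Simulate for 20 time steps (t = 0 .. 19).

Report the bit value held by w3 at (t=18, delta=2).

0

[bits: w9,w5,w0,clk,w2,w7,w4,w6,w3,w8,w1]
t=0: Δ0=10001011000 Δ1=10011011000 Δ2=10011011100 Δ3=10011010101 Δ4=10011000100 Δ5=10011010100 | 5Δ
t=1: Δ0=10011010100 Δ1=10001010100 | 1Δ
t=2: Δ0=10001010100 Δ1=10011010100 Δ2=10010010000 Δ3=10010011000 | 3Δ
t=3: Δ0=10010011000 Δ1=10000011000 | 1Δ
t=4: Δ0=10000011000 Δ1=10010011000 Δ2=10011011100 Δ3=10011010101 Δ4=10011000100 Δ5=10011010100 | 5Δ
t=5: Δ0=10011010100 Δ1=10001010100 | 1Δ
t=6: Δ0=10001010100 Δ1=10011010100 Δ2=10010010000 Δ3=10010011000 | 3Δ
t=7: Δ0=10010011000 Δ1=10000011000 | 1Δ
t=8: Δ0=10000011000 Δ1=10010011000 Δ2=10011011100 Δ3=10011010101 Δ4=10011000100 Δ5=10011010100 | 5Δ
t=9: Δ0=10011010100 Δ1=10001010100 | 1Δ
t=10: Δ0=10001010100 Δ1=10011010100 Δ2=10010010000 Δ3=10010011000 | 3Δ
t=11: Δ0=10010011000 Δ1=10000011000 | 1Δ
t=12: Δ0=10000011000 Δ1=10010011000 Δ2=10011011100 Δ3=10011010101 Δ4=10011000100 Δ5=10011010100 | 5Δ
t=13: Δ0=10011010100 Δ1=10001010100 | 1Δ
t=14: Δ0=10001010100 Δ1=10011010100 Δ2=10010010000 Δ3=10010011000 | 3Δ
t=15: Δ0=10010011000 Δ1=10000011000 | 1Δ
t=16: Δ0=10000011000 Δ1=10010011000 Δ2=10011011100 Δ3=10011010101 Δ4=10011000100 Δ5=10011010100 | 5Δ
t=17: Δ0=10011010100 Δ1=10001010100 | 1Δ
t=18: Δ0=10001010100 Δ1=10011010100 Δ2=10010010000 Δ3=10010011000 | 3Δ
t=19: Δ0=10010011000 Δ1=10000011000 | 1Δ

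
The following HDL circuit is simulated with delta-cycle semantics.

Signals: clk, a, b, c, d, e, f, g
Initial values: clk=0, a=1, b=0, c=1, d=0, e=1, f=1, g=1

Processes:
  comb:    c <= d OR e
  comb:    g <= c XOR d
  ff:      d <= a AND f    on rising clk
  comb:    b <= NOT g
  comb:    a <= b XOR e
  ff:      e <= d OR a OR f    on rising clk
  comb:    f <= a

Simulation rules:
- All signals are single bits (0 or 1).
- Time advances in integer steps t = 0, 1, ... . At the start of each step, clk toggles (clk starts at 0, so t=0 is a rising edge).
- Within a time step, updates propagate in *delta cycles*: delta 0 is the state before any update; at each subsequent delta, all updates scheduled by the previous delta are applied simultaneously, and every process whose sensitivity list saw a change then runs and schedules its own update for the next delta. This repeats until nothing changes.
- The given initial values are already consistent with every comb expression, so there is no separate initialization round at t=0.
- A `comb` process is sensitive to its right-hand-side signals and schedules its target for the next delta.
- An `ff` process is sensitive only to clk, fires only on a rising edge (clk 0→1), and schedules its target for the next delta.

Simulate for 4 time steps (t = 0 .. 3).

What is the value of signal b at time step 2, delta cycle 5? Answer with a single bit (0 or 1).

0

t=0 Δ0: f=1 clk=0 c=1 g=1 e=1 d=0 b=0 a=1
  Δ1: clk:0→1
  Δ2: d:0→1
  Δ3: g:1→0
  Δ4: b:0→1
  Δ5: a:1→0
  Δ6: f:1→0
  (6Δ to stable)
t=1 Δ0: f=0 clk=1 c=1 g=0 e=1 d=1 b=1 a=0
  Δ1: clk:1→0
  (1Δ to stable)
t=2 Δ0: f=0 clk=0 c=1 g=0 e=1 d=1 b=1 a=0
  Δ1: clk:0→1
  Δ2: d:1→0
  Δ3: g:0→1
  Δ4: b:1→0
  Δ5: a:0→1
  Δ6: f:0→1
  (6Δ to stable)
t=3 Δ0: f=1 clk=1 c=1 g=1 e=1 d=0 b=0 a=1
  Δ1: clk:1→0
  (1Δ to stable)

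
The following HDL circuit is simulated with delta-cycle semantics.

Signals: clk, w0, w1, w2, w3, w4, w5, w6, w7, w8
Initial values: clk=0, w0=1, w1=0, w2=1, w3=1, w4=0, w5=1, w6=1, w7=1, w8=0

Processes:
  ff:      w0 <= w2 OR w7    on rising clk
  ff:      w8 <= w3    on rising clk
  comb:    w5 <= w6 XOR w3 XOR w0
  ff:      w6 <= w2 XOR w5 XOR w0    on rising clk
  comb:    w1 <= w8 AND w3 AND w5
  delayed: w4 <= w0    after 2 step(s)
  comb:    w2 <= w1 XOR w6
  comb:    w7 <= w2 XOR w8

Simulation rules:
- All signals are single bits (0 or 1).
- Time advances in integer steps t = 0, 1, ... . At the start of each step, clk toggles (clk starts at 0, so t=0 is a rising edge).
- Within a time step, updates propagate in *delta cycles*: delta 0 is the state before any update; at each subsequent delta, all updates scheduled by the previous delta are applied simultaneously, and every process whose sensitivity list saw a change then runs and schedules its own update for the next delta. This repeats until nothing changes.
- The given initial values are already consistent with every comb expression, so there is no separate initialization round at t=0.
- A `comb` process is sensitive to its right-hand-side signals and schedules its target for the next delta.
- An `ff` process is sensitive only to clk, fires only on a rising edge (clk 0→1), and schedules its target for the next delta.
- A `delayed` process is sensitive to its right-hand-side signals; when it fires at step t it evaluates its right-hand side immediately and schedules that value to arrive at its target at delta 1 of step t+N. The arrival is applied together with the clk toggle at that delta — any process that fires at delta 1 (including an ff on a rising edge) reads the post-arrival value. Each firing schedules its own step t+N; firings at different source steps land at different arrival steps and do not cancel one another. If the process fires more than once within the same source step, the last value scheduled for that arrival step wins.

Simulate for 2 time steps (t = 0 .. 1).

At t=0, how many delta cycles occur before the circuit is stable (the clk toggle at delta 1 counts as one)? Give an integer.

5

t0.Δ0 w1=0 w5=1 w2=1 w6=1 w3=1 clk=0 w7=1 w8=0 w4=0 w0=1
t0.Δ1 w1=0 w5=1 w2=1 w6=1 w3=1 clk=1 w7=1 w8=0 w4=0 w0=1
t0.Δ2 w1=0 w5=1 w2=1 w6=1 w3=1 clk=1 w7=1 w8=1 w4=0 w0=1
t0.Δ3 w1=1 w5=1 w2=1 w6=1 w3=1 clk=1 w7=0 w8=1 w4=0 w0=1
t0.Δ4 w1=1 w5=1 w2=0 w6=1 w3=1 clk=1 w7=0 w8=1 w4=0 w0=1
t0.Δ5 w1=1 w5=1 w2=0 w6=1 w3=1 clk=1 w7=1 w8=1 w4=0 w0=1
t1.Δ0 w1=1 w5=1 w2=0 w6=1 w3=1 clk=1 w7=1 w8=1 w4=0 w0=1
t1.Δ1 w1=1 w5=1 w2=0 w6=1 w3=1 clk=0 w7=1 w8=1 w4=0 w0=1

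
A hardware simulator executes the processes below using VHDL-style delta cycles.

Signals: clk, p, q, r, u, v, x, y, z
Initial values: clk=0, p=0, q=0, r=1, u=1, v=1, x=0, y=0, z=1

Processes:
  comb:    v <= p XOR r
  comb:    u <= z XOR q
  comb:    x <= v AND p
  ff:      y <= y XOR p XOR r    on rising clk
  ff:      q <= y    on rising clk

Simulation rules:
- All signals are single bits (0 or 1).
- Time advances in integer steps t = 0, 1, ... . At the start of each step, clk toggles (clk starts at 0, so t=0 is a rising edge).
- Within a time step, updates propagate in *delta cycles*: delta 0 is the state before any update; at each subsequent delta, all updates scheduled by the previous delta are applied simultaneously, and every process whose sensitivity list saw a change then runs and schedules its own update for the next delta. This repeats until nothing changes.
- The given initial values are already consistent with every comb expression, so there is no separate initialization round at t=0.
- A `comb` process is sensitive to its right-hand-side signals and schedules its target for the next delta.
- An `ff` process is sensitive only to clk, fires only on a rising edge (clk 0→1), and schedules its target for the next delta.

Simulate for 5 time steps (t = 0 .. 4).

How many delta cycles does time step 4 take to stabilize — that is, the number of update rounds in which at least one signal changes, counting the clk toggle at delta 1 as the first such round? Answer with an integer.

3

t=0 Δ0: x=0 z=1 r=1 v=1 u=1 y=0 clk=0 q=0 p=0
  Δ1: clk:0→1
  Δ2: y:0→1
  (2Δ to stable)
t=1 Δ0: x=0 z=1 r=1 v=1 u=1 y=1 clk=1 q=0 p=0
  Δ1: clk:1→0
  (1Δ to stable)
t=2 Δ0: x=0 z=1 r=1 v=1 u=1 y=1 clk=0 q=0 p=0
  Δ1: clk:0→1
  Δ2: y:1→0, q:0→1
  Δ3: u:1→0
  (3Δ to stable)
t=3 Δ0: x=0 z=1 r=1 v=1 u=0 y=0 clk=1 q=1 p=0
  Δ1: clk:1→0
  (1Δ to stable)
t=4 Δ0: x=0 z=1 r=1 v=1 u=0 y=0 clk=0 q=1 p=0
  Δ1: clk:0→1
  Δ2: y:0→1, q:1→0
  Δ3: u:0→1
  (3Δ to stable)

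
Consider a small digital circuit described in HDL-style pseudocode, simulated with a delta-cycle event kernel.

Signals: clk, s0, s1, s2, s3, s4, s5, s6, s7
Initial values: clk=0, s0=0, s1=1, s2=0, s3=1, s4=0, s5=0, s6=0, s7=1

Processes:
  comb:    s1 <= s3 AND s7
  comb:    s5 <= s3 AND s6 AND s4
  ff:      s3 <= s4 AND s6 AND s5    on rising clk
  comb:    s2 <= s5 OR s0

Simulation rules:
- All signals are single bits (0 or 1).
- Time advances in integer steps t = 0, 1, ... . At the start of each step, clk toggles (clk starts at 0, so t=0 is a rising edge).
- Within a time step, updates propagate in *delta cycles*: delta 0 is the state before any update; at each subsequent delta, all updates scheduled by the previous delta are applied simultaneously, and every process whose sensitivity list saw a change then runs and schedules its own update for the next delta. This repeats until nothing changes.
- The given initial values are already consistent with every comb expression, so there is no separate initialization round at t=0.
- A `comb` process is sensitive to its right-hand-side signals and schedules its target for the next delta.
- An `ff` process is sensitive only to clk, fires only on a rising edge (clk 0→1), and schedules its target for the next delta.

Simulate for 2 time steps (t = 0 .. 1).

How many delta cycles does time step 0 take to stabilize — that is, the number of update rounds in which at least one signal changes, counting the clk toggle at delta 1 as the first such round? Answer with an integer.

3

[bits: s2,clk,s7,s1,s4,s6,s3,s0,s5]
t=0: Δ0=001100100 Δ1=011100100 Δ2=011100000 Δ3=011000000 | 3Δ
t=1: Δ0=011000000 Δ1=001000000 | 1Δ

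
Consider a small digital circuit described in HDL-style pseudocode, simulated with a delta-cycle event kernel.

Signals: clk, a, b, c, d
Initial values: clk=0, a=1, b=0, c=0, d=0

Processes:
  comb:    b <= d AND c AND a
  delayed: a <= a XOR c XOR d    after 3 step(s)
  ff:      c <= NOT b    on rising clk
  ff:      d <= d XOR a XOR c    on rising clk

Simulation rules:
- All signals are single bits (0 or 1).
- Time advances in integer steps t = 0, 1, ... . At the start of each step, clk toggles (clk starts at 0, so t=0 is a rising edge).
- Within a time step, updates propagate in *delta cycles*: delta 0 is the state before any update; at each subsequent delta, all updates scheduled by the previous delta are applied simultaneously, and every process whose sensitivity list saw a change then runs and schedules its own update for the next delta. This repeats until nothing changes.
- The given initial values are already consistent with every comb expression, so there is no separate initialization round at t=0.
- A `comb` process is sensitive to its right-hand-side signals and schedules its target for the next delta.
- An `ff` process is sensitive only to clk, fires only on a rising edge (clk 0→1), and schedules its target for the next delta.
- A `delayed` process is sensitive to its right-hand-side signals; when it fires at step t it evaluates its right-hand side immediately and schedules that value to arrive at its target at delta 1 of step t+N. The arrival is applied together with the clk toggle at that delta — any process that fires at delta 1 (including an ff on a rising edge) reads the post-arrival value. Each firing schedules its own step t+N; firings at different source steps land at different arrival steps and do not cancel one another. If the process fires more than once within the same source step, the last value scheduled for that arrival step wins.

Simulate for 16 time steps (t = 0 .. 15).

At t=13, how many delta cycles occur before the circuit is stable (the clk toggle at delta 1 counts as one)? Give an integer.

2

[bits: b,clk,d,c,a]
t=0: Δ0=00001 Δ1=01001 Δ2=01111 Δ3=11111 | 3Δ
t=1: Δ0=11111 Δ1=10111 | 1Δ
t=2: Δ0=10111 Δ1=11111 Δ2=11101 Δ3=01101 | 3Δ
t=3: Δ0=01101 Δ1=00101 | 1Δ
t=4: Δ0=00101 Δ1=01101 Δ2=01011 | 2Δ
t=5: Δ0=01011 Δ1=00010 | 1Δ
t=6: Δ0=00010 Δ1=01010 Δ2=01110 | 2Δ
t=7: Δ0=01110 Δ1=00110 | 1Δ
t=8: Δ0=00110 Δ1=01111 Δ2=11111 | 2Δ
t=9: Δ0=11111 Δ1=10110 Δ2=00110 | 2Δ
t=10: Δ0=00110 Δ1=01110 Δ2=01010 | 2Δ
t=11: Δ0=01010 Δ1=00011 | 1Δ
t=12: Δ0=00011 Δ1=01010 Δ2=01110 | 2Δ
t=13: Δ0=01110 Δ1=00111 Δ2=10111 | 2Δ
t=14: Δ0=10111 Δ1=11110 Δ2=01000 | 2Δ
t=15: Δ0=01000 Δ1=00000 | 1Δ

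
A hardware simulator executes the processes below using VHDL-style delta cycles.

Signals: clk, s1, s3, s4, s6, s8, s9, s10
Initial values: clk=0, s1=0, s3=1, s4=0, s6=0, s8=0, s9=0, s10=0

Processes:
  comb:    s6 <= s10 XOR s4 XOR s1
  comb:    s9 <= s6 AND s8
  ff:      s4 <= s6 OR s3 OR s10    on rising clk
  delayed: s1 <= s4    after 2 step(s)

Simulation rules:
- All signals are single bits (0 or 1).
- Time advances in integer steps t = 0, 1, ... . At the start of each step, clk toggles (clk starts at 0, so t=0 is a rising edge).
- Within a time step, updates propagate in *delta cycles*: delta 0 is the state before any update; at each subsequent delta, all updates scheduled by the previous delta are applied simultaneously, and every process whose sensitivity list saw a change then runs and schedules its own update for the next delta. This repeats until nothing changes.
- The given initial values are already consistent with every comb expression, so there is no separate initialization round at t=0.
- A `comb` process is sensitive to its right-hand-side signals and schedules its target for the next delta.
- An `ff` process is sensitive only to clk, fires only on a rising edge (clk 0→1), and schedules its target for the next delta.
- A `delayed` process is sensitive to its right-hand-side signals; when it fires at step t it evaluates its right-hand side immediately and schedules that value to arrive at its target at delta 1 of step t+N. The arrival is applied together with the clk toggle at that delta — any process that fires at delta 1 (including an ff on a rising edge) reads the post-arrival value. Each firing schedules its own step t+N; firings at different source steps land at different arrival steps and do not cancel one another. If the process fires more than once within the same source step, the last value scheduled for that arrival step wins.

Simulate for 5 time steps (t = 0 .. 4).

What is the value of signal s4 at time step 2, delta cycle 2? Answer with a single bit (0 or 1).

t=0 Δ0: s1=0 s6=0 s3=1 s4=0 s9=0 clk=0 s8=0 s10=0
  Δ1: clk:0→1
  Δ2: s4:0→1
  Δ3: s6:0→1
  (3Δ to stable)
t=1 Δ0: s1=0 s6=1 s3=1 s4=1 s9=0 clk=1 s8=0 s10=0
  Δ1: clk:1→0
  (1Δ to stable)
t=2 Δ0: s1=0 s6=1 s3=1 s4=1 s9=0 clk=0 s8=0 s10=0
  Δ1: s1:0→1, clk:0→1
  Δ2: s6:1→0
  (2Δ to stable)
t=3 Δ0: s1=1 s6=0 s3=1 s4=1 s9=0 clk=1 s8=0 s10=0
  Δ1: clk:1→0
  (1Δ to stable)
t=4 Δ0: s1=1 s6=0 s3=1 s4=1 s9=0 clk=0 s8=0 s10=0
  Δ1: clk:0→1
  (1Δ to stable)

1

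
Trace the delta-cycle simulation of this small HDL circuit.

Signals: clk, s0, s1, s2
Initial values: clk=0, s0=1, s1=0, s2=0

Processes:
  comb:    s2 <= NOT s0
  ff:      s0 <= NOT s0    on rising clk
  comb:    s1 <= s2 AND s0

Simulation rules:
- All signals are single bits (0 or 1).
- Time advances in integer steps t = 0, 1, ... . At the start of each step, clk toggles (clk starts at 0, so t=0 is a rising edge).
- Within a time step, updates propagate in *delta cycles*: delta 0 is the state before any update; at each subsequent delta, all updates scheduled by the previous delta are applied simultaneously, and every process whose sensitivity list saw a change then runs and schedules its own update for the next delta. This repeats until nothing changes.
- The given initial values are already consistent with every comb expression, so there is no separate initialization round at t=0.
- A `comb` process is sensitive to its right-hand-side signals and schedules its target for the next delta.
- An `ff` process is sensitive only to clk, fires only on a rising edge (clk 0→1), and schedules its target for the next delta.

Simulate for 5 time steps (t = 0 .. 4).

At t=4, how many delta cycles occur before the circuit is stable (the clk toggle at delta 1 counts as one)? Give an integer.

t0.Δ0 s2=0 s1=0 clk=0 s0=1
t0.Δ1 s2=0 s1=0 clk=1 s0=1
t0.Δ2 s2=0 s1=0 clk=1 s0=0
t0.Δ3 s2=1 s1=0 clk=1 s0=0
t1.Δ0 s2=1 s1=0 clk=1 s0=0
t1.Δ1 s2=1 s1=0 clk=0 s0=0
t2.Δ0 s2=1 s1=0 clk=0 s0=0
t2.Δ1 s2=1 s1=0 clk=1 s0=0
t2.Δ2 s2=1 s1=0 clk=1 s0=1
t2.Δ3 s2=0 s1=1 clk=1 s0=1
t2.Δ4 s2=0 s1=0 clk=1 s0=1
t3.Δ0 s2=0 s1=0 clk=1 s0=1
t3.Δ1 s2=0 s1=0 clk=0 s0=1
t4.Δ0 s2=0 s1=0 clk=0 s0=1
t4.Δ1 s2=0 s1=0 clk=1 s0=1
t4.Δ2 s2=0 s1=0 clk=1 s0=0
t4.Δ3 s2=1 s1=0 clk=1 s0=0

3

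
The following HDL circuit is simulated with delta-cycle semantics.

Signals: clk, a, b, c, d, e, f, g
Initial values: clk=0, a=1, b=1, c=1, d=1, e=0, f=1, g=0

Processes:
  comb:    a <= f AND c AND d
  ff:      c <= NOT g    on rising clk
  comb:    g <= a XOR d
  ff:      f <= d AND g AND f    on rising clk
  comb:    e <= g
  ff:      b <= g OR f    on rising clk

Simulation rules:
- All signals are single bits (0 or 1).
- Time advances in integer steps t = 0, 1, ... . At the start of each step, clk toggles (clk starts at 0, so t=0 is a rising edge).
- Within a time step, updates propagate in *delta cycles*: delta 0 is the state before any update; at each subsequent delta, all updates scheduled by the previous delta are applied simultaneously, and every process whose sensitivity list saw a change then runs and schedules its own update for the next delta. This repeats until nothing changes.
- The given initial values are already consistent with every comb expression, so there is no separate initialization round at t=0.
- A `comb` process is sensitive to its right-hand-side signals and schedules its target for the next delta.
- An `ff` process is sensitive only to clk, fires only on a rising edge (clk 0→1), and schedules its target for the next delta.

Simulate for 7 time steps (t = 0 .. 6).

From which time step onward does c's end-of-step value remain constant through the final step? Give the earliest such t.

t=0 Δ0: f=1 b=1 clk=0 c=1 a=1 d=1 e=0 g=0
  Δ1: clk:0→1
  Δ2: f:1→0
  Δ3: a:1→0
  Δ4: g:0→1
  Δ5: e:0→1
  (5Δ to stable)
t=1 Δ0: f=0 b=1 clk=1 c=1 a=0 d=1 e=1 g=1
  Δ1: clk:1→0
  (1Δ to stable)
t=2 Δ0: f=0 b=1 clk=0 c=1 a=0 d=1 e=1 g=1
  Δ1: clk:0→1
  Δ2: c:1→0
  (2Δ to stable)
t=3 Δ0: f=0 b=1 clk=1 c=0 a=0 d=1 e=1 g=1
  Δ1: clk:1→0
  (1Δ to stable)
t=4 Δ0: f=0 b=1 clk=0 c=0 a=0 d=1 e=1 g=1
  Δ1: clk:0→1
  (1Δ to stable)
t=5 Δ0: f=0 b=1 clk=1 c=0 a=0 d=1 e=1 g=1
  Δ1: clk:1→0
  (1Δ to stable)
t=6 Δ0: f=0 b=1 clk=0 c=0 a=0 d=1 e=1 g=1
  Δ1: clk:0→1
  (1Δ to stable)

2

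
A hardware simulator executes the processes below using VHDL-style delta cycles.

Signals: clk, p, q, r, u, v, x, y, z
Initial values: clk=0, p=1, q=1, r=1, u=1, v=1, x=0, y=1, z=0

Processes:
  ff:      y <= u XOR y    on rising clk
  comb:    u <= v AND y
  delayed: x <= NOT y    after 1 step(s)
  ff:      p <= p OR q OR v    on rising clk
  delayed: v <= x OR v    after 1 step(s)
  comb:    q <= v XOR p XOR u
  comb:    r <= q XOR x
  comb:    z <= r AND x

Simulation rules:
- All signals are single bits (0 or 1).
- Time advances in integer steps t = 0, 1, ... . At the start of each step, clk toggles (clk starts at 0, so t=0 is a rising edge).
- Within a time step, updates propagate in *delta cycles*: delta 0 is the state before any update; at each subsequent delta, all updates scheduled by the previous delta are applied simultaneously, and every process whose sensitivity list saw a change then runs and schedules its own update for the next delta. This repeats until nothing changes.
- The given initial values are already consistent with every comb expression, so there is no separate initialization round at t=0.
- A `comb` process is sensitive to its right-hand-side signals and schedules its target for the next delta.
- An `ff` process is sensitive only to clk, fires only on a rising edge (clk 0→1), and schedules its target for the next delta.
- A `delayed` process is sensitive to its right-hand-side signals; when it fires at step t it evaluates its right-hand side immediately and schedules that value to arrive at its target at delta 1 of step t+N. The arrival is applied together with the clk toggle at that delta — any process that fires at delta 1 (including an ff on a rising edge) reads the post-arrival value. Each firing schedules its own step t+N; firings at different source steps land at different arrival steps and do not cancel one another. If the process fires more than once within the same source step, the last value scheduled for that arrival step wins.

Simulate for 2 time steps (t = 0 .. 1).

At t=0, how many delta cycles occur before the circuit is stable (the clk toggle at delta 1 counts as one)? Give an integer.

t0.Δ0 y=1 clk=0 v=1 q=1 x=0 u=1 p=1 z=0 r=1
t0.Δ1 y=1 clk=1 v=1 q=1 x=0 u=1 p=1 z=0 r=1
t0.Δ2 y=0 clk=1 v=1 q=1 x=0 u=1 p=1 z=0 r=1
t0.Δ3 y=0 clk=1 v=1 q=1 x=0 u=0 p=1 z=0 r=1
t0.Δ4 y=0 clk=1 v=1 q=0 x=0 u=0 p=1 z=0 r=1
t0.Δ5 y=0 clk=1 v=1 q=0 x=0 u=0 p=1 z=0 r=0
t1.Δ0 y=0 clk=1 v=1 q=0 x=0 u=0 p=1 z=0 r=0
t1.Δ1 y=0 clk=0 v=1 q=0 x=1 u=0 p=1 z=0 r=0
t1.Δ2 y=0 clk=0 v=1 q=0 x=1 u=0 p=1 z=0 r=1
t1.Δ3 y=0 clk=0 v=1 q=0 x=1 u=0 p=1 z=1 r=1

5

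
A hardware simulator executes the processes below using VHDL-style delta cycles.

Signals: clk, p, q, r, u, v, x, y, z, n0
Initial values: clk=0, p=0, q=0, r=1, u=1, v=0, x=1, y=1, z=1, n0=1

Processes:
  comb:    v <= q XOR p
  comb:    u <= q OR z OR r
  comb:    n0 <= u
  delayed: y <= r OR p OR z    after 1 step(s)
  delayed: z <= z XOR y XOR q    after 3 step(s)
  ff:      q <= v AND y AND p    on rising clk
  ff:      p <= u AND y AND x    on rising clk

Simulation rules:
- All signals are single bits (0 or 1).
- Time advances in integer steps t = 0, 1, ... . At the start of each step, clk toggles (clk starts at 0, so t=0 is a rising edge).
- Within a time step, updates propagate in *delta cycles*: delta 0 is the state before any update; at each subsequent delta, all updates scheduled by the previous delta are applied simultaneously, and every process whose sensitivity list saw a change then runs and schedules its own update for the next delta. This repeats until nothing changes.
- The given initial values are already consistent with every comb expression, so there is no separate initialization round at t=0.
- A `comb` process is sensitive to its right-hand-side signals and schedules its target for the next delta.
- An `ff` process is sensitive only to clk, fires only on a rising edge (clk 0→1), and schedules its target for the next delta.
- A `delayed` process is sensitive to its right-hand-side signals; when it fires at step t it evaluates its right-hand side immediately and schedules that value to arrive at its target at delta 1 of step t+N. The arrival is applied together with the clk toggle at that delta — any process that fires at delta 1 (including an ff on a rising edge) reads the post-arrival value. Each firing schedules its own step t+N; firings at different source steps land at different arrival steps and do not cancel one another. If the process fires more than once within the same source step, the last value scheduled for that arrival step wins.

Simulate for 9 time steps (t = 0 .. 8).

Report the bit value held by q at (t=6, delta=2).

1

t0.Δ0 x=1 clk=0 u=1 y=1 z=1 v=0 q=0 n0=1 p=0 r=1
t0.Δ1 x=1 clk=1 u=1 y=1 z=1 v=0 q=0 n0=1 p=0 r=1
t0.Δ2 x=1 clk=1 u=1 y=1 z=1 v=0 q=0 n0=1 p=1 r=1
t0.Δ3 x=1 clk=1 u=1 y=1 z=1 v=1 q=0 n0=1 p=1 r=1
t1.Δ0 x=1 clk=1 u=1 y=1 z=1 v=1 q=0 n0=1 p=1 r=1
t1.Δ1 x=1 clk=0 u=1 y=1 z=1 v=1 q=0 n0=1 p=1 r=1
t2.Δ0 x=1 clk=0 u=1 y=1 z=1 v=1 q=0 n0=1 p=1 r=1
t2.Δ1 x=1 clk=1 u=1 y=1 z=1 v=1 q=0 n0=1 p=1 r=1
t2.Δ2 x=1 clk=1 u=1 y=1 z=1 v=1 q=1 n0=1 p=1 r=1
t2.Δ3 x=1 clk=1 u=1 y=1 z=1 v=0 q=1 n0=1 p=1 r=1
t3.Δ0 x=1 clk=1 u=1 y=1 z=1 v=0 q=1 n0=1 p=1 r=1
t3.Δ1 x=1 clk=0 u=1 y=1 z=1 v=0 q=1 n0=1 p=1 r=1
t4.Δ0 x=1 clk=0 u=1 y=1 z=1 v=0 q=1 n0=1 p=1 r=1
t4.Δ1 x=1 clk=1 u=1 y=1 z=1 v=0 q=1 n0=1 p=1 r=1
t4.Δ2 x=1 clk=1 u=1 y=1 z=1 v=0 q=0 n0=1 p=1 r=1
t4.Δ3 x=1 clk=1 u=1 y=1 z=1 v=1 q=0 n0=1 p=1 r=1
t5.Δ0 x=1 clk=1 u=1 y=1 z=1 v=1 q=0 n0=1 p=1 r=1
t5.Δ1 x=1 clk=0 u=1 y=1 z=1 v=1 q=0 n0=1 p=1 r=1
t6.Δ0 x=1 clk=0 u=1 y=1 z=1 v=1 q=0 n0=1 p=1 r=1
t6.Δ1 x=1 clk=1 u=1 y=1 z=1 v=1 q=0 n0=1 p=1 r=1
t6.Δ2 x=1 clk=1 u=1 y=1 z=1 v=1 q=1 n0=1 p=1 r=1
t6.Δ3 x=1 clk=1 u=1 y=1 z=1 v=0 q=1 n0=1 p=1 r=1
t7.Δ0 x=1 clk=1 u=1 y=1 z=1 v=0 q=1 n0=1 p=1 r=1
t7.Δ1 x=1 clk=0 u=1 y=1 z=0 v=0 q=1 n0=1 p=1 r=1
t8.Δ0 x=1 clk=0 u=1 y=1 z=0 v=0 q=1 n0=1 p=1 r=1
t8.Δ1 x=1 clk=1 u=1 y=1 z=0 v=0 q=1 n0=1 p=1 r=1
t8.Δ2 x=1 clk=1 u=1 y=1 z=0 v=0 q=0 n0=1 p=1 r=1
t8.Δ3 x=1 clk=1 u=1 y=1 z=0 v=1 q=0 n0=1 p=1 r=1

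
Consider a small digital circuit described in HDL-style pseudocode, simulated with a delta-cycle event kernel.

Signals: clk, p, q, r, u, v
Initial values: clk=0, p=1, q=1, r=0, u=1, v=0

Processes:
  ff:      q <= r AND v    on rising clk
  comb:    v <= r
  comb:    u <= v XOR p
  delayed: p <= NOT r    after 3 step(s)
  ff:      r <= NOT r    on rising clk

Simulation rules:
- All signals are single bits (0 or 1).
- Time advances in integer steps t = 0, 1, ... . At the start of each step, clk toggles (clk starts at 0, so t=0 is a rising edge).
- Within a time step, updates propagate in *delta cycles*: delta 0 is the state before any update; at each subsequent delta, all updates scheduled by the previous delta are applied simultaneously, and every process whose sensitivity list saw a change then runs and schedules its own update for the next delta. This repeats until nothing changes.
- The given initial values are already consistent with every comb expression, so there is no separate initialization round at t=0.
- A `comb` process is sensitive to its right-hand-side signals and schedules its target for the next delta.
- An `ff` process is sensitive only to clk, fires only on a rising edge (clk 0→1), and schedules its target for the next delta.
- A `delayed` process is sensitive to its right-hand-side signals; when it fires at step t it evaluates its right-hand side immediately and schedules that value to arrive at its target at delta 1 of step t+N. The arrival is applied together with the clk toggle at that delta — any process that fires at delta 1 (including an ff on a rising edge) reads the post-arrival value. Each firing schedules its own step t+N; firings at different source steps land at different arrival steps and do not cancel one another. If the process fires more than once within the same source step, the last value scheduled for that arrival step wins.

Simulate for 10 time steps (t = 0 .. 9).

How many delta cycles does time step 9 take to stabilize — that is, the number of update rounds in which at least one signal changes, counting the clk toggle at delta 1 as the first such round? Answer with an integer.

[bits: r,u,v,clk,q,p]
t=0: Δ0=010011 Δ1=010111 Δ2=110101 Δ3=111101 Δ4=101101 | 4Δ
t=1: Δ0=101101 Δ1=101001 | 1Δ
t=2: Δ0=101001 Δ1=101101 Δ2=001111 Δ3=000111 Δ4=010111 | 4Δ
t=3: Δ0=010111 Δ1=010010 Δ2=000010 | 2Δ
t=4: Δ0=000010 Δ1=000110 Δ2=100100 Δ3=101100 Δ4=111100 | 4Δ
t=5: Δ0=111100 Δ1=111001 Δ2=101001 | 2Δ
t=6: Δ0=101001 Δ1=101101 Δ2=001111 Δ3=000111 Δ4=010111 | 4Δ
t=7: Δ0=010111 Δ1=010010 Δ2=000010 | 2Δ
t=8: Δ0=000010 Δ1=000110 Δ2=100100 Δ3=101100 Δ4=111100 | 4Δ
t=9: Δ0=111100 Δ1=111001 Δ2=101001 | 2Δ

2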